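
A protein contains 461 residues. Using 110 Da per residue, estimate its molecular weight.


MW = n_residues * 110 Da
MW = 461 * 110
MW = 50710 Da

50710 Da


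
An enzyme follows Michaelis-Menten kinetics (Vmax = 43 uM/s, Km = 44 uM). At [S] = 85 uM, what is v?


v = Vmax * [S] / (Km + [S])
v = 43 * 85 / (44 + 85)
v = 28.3333 uM/s

28.3333 uM/s


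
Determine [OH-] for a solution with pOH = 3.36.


[OH-] = 10^(-pOH)
[OH-] = 10^(-3.36)
[OH-] = 4.365e-04 M

4.365e-04 M


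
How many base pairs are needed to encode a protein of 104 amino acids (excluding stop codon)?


Each amino acid = 1 codon = 3 bp
bp = 104 * 3 = 312 bp

312 bp


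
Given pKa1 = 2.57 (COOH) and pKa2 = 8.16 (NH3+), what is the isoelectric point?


pI = (pKa1 + pKa2) / 2
pI = (2.57 + 8.16) / 2
pI = 5.365

5.365


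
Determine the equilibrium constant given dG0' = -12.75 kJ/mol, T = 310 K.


Keq = exp(-dG0 * 1000 / (R * T))
Keq = exp(-(-12.75) * 1000 / (8.314 * 310))
Keq = 140.7466

140.7466


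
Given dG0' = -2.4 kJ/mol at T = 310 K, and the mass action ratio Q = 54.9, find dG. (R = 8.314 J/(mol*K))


dG = dG0' + RT * ln(Q) / 1000
dG = -2.4 + 8.314 * 310 * ln(54.9) / 1000
dG = 7.9236 kJ/mol

7.9236 kJ/mol


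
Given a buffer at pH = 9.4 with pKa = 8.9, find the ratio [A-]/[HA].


[A-]/[HA] = 10^(pH - pKa)
= 10^(9.4 - 8.9)
= 3.1623

3.1623


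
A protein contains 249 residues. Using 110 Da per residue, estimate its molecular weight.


MW = n_residues * 110 Da
MW = 249 * 110
MW = 27390 Da

27390 Da


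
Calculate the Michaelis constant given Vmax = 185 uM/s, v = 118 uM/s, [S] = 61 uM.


Km = [S] * (Vmax - v) / v
Km = 61 * (185 - 118) / 118
Km = 34.6356 uM

34.6356 uM


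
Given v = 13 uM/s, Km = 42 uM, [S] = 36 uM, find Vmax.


Vmax = v * (Km + [S]) / [S]
Vmax = 13 * (42 + 36) / 36
Vmax = 28.1667 uM/s

28.1667 uM/s


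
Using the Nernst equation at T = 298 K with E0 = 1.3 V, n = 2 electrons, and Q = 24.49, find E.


E = E0 - (RT/nF) * ln(Q)
E = 1.3 - (8.314 * 298 / (2 * 96485)) * ln(24.49)
E = 1.2589 V

1.2589 V


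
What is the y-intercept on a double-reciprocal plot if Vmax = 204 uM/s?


y-intercept = 1/Vmax
= 1/204
= 0.0049 s/uM

0.0049 s/uM


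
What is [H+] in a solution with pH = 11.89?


[H+] = 10^(-pH)
[H+] = 10^(-11.89)
[H+] = 1.288e-12 M

1.288e-12 M


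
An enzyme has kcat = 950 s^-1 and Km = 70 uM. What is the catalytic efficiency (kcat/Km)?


Catalytic efficiency = kcat / Km
= 950 / 70
= 13.5714 uM^-1*s^-1

13.5714 uM^-1*s^-1


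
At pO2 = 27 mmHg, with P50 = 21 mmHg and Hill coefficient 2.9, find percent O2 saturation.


Y = pO2^n / (P50^n + pO2^n)
Y = 27^2.9 / (21^2.9 + 27^2.9)
Y = 67.45%

67.45%


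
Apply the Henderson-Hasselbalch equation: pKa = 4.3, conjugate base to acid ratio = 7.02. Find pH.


pH = pKa + log10([A-]/[HA])
pH = 4.3 + log10(7.02)
pH = 5.1463

5.1463


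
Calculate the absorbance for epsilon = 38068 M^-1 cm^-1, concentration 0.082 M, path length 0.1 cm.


A = epsilon * c * l
A = 38068 * 0.082 * 0.1
A = 312.1576

312.1576


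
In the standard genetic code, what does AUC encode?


Standard genetic code lookup.
Codon AUC -> Ile

Ile


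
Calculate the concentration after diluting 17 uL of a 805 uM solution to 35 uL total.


C2 = C1 * V1 / V2
C2 = 805 * 17 / 35
C2 = 391.0 uM

391.0 uM


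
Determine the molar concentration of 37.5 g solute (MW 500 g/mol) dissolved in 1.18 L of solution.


C = (mass / MW) / volume
C = (37.5 / 500) / 1.18
C = 0.0636 M

0.0636 M


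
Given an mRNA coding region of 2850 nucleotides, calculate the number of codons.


codons = nucleotides / 3
codons = 2850 / 3 = 950

950


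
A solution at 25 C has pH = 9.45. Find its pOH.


pOH = 14 - pH
pOH = 14 - 9.45
pOH = 4.55

4.55


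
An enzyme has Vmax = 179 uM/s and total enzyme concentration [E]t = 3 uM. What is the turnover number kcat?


kcat = Vmax / [E]t
kcat = 179 / 3
kcat = 59.6667 s^-1

59.6667 s^-1


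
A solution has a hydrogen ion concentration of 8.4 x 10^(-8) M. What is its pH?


pH = -log10([H+])
pH = -log10(8.4 x 10^(-8))
pH = 7.0757

7.0757


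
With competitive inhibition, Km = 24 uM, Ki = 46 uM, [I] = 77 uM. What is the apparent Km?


Km_app = Km * (1 + [I]/Ki)
Km_app = 24 * (1 + 77/46)
Km_app = 64.1739 uM

64.1739 uM


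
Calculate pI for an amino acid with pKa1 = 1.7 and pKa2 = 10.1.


pI = (pKa1 + pKa2) / 2
pI = (1.7 + 10.1) / 2
pI = 5.9

5.9


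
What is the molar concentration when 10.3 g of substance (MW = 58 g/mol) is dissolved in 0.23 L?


C = (mass / MW) / volume
C = (10.3 / 58) / 0.23
C = 0.7721 M

0.7721 M


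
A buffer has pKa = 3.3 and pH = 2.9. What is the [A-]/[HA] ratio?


[A-]/[HA] = 10^(pH - pKa)
= 10^(2.9 - 3.3)
= 0.3981

0.3981


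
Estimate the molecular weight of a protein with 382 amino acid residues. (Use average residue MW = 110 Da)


MW = n_residues * 110 Da
MW = 382 * 110
MW = 42020 Da

42020 Da


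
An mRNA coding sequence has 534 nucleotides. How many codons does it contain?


codons = nucleotides / 3
codons = 534 / 3 = 178

178


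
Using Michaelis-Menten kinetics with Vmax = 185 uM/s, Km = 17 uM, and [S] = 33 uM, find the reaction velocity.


v = Vmax * [S] / (Km + [S])
v = 185 * 33 / (17 + 33)
v = 122.1 uM/s

122.1 uM/s


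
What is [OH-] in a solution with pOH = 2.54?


[OH-] = 10^(-pOH)
[OH-] = 10^(-2.54)
[OH-] = 0.0029 M

0.0029 M


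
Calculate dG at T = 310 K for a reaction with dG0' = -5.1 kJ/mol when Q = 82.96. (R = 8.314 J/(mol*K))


dG = dG0' + RT * ln(Q) / 1000
dG = -5.1 + 8.314 * 310 * ln(82.96) / 1000
dG = 6.2876 kJ/mol

6.2876 kJ/mol


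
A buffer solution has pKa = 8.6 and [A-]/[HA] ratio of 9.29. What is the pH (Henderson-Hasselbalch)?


pH = pKa + log10([A-]/[HA])
pH = 8.6 + log10(9.29)
pH = 9.568

9.568


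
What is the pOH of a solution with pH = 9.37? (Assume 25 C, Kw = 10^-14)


pOH = 14 - pH
pOH = 14 - 9.37
pOH = 4.63

4.63


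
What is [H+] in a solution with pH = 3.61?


[H+] = 10^(-pH)
[H+] = 10^(-3.61)
[H+] = 2.455e-04 M

2.455e-04 M


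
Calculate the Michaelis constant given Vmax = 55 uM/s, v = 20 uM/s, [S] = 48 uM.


Km = [S] * (Vmax - v) / v
Km = 48 * (55 - 20) / 20
Km = 84.0 uM

84.0 uM


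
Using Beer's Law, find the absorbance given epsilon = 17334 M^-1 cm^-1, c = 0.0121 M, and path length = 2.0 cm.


A = epsilon * c * l
A = 17334 * 0.0121 * 2.0
A = 419.4828

419.4828


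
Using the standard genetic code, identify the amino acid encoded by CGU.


Standard genetic code lookup.
Codon CGU -> Arg

Arg


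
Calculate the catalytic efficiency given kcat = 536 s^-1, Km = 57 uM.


Catalytic efficiency = kcat / Km
= 536 / 57
= 9.4035 uM^-1*s^-1

9.4035 uM^-1*s^-1


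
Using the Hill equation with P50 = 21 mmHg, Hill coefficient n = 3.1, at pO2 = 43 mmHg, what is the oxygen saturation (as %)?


Y = pO2^n / (P50^n + pO2^n)
Y = 43^3.1 / (21^3.1 + 43^3.1)
Y = 90.22%

90.22%


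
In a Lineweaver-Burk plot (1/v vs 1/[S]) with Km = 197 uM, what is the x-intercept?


x-intercept = -1/Km
= -1/197
= -0.0051 1/uM

-0.0051 1/uM


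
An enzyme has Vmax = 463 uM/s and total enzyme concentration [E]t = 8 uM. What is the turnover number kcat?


kcat = Vmax / [E]t
kcat = 463 / 8
kcat = 57.875 s^-1

57.875 s^-1


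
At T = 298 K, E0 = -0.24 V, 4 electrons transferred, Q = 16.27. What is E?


E = E0 - (RT/nF) * ln(Q)
E = -0.24 - (8.314 * 298 / (4 * 96485)) * ln(16.27)
E = -0.2579 V

-0.2579 V


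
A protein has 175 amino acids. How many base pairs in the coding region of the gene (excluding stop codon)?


Each amino acid = 1 codon = 3 bp
bp = 175 * 3 = 525 bp

525 bp


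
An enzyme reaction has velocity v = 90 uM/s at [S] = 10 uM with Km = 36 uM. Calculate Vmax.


Vmax = v * (Km + [S]) / [S]
Vmax = 90 * (36 + 10) / 10
Vmax = 414.0 uM/s

414.0 uM/s


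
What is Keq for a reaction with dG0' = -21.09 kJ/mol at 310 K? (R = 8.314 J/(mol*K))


Keq = exp(-dG0 * 1000 / (R * T))
Keq = exp(-(-21.09) * 1000 / (8.314 * 310))
Keq = 3579.059

3579.059


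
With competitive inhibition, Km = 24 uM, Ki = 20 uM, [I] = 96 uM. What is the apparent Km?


Km_app = Km * (1 + [I]/Ki)
Km_app = 24 * (1 + 96/20)
Km_app = 139.2 uM

139.2 uM


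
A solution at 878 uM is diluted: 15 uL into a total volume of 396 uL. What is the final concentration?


C2 = C1 * V1 / V2
C2 = 878 * 15 / 396
C2 = 33.2576 uM

33.2576 uM


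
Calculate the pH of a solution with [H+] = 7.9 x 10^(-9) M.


pH = -log10([H+])
pH = -log10(7.9 x 10^(-9))
pH = 8.1024

8.1024


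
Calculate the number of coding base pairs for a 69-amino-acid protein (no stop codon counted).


Each amino acid = 1 codon = 3 bp
bp = 69 * 3 = 207 bp

207 bp


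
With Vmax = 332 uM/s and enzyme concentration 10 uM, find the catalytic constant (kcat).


kcat = Vmax / [E]t
kcat = 332 / 10
kcat = 33.2 s^-1

33.2 s^-1


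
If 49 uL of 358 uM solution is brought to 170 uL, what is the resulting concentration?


C2 = C1 * V1 / V2
C2 = 358 * 49 / 170
C2 = 103.1882 uM

103.1882 uM


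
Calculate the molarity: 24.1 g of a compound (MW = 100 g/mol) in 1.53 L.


C = (mass / MW) / volume
C = (24.1 / 100) / 1.53
C = 0.1575 M

0.1575 M


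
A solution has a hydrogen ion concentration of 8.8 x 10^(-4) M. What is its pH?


pH = -log10([H+])
pH = -log10(8.8 x 10^(-4))
pH = 3.0555

3.0555


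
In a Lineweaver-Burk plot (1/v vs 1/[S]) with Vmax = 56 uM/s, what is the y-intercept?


y-intercept = 1/Vmax
= 1/56
= 0.0179 s/uM

0.0179 s/uM


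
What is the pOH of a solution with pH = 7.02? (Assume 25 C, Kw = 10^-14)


pOH = 14 - pH
pOH = 14 - 7.02
pOH = 6.98

6.98


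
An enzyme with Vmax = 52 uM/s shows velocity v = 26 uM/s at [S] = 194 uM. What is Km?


Km = [S] * (Vmax - v) / v
Km = 194 * (52 - 26) / 26
Km = 194.0 uM

194.0 uM


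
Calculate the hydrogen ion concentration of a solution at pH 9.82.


[H+] = 10^(-pH)
[H+] = 10^(-9.82)
[H+] = 1.514e-10 M

1.514e-10 M


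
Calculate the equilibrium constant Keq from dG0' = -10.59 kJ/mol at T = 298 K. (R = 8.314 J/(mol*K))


Keq = exp(-dG0 * 1000 / (R * T))
Keq = exp(-(-10.59) * 1000 / (8.314 * 298))
Keq = 71.8331

71.8331


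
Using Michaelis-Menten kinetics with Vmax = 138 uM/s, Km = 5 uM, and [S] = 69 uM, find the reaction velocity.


v = Vmax * [S] / (Km + [S])
v = 138 * 69 / (5 + 69)
v = 128.6757 uM/s

128.6757 uM/s


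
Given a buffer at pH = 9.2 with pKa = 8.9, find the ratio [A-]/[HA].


[A-]/[HA] = 10^(pH - pKa)
= 10^(9.2 - 8.9)
= 1.9953

1.9953


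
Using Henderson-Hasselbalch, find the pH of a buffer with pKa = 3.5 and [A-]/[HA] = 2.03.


pH = pKa + log10([A-]/[HA])
pH = 3.5 + log10(2.03)
pH = 3.8075

3.8075


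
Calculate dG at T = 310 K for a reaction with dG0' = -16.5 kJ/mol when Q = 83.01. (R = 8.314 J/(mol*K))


dG = dG0' + RT * ln(Q) / 1000
dG = -16.5 + 8.314 * 310 * ln(83.01) / 1000
dG = -5.1108 kJ/mol

-5.1108 kJ/mol


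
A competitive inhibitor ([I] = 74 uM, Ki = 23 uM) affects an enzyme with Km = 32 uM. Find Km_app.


Km_app = Km * (1 + [I]/Ki)
Km_app = 32 * (1 + 74/23)
Km_app = 134.9565 uM

134.9565 uM


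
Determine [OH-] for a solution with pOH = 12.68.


[OH-] = 10^(-pOH)
[OH-] = 10^(-12.68)
[OH-] = 2.089e-13 M

2.089e-13 M


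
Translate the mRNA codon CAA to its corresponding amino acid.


Standard genetic code lookup.
Codon CAA -> Gln

Gln


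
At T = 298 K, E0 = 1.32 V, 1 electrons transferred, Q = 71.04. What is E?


E = E0 - (RT/nF) * ln(Q)
E = 1.32 - (8.314 * 298 / (1 * 96485)) * ln(71.04)
E = 1.2105 V

1.2105 V


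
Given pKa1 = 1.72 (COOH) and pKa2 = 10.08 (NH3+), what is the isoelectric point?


pI = (pKa1 + pKa2) / 2
pI = (1.72 + 10.08) / 2
pI = 5.9

5.9


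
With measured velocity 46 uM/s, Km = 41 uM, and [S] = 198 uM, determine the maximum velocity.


Vmax = v * (Km + [S]) / [S]
Vmax = 46 * (41 + 198) / 198
Vmax = 55.5253 uM/s

55.5253 uM/s


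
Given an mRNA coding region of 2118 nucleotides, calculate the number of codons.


codons = nucleotides / 3
codons = 2118 / 3 = 706

706


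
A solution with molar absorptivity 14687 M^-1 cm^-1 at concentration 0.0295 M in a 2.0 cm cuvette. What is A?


A = epsilon * c * l
A = 14687 * 0.0295 * 2.0
A = 866.533

866.533


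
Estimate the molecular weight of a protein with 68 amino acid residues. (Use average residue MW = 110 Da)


MW = n_residues * 110 Da
MW = 68 * 110
MW = 7480 Da

7480 Da


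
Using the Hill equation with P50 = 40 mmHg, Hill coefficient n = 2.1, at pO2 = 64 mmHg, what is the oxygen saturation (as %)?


Y = pO2^n / (P50^n + pO2^n)
Y = 64^2.1 / (40^2.1 + 64^2.1)
Y = 72.85%

72.85%


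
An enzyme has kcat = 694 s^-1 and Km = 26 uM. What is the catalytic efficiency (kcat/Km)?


Catalytic efficiency = kcat / Km
= 694 / 26
= 26.6923 uM^-1*s^-1

26.6923 uM^-1*s^-1


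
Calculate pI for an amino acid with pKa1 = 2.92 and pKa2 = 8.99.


pI = (pKa1 + pKa2) / 2
pI = (2.92 + 8.99) / 2
pI = 5.955

5.955


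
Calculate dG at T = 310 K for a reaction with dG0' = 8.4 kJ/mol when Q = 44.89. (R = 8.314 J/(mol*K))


dG = dG0' + RT * ln(Q) / 1000
dG = 8.4 + 8.314 * 310 * ln(44.89) / 1000
dG = 18.2048 kJ/mol

18.2048 kJ/mol


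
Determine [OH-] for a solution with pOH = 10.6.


[OH-] = 10^(-pOH)
[OH-] = 10^(-10.6)
[OH-] = 2.512e-11 M

2.512e-11 M


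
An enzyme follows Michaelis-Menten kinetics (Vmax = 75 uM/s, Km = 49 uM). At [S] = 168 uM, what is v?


v = Vmax * [S] / (Km + [S])
v = 75 * 168 / (49 + 168)
v = 58.0645 uM/s

58.0645 uM/s


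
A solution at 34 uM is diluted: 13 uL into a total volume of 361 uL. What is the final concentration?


C2 = C1 * V1 / V2
C2 = 34 * 13 / 361
C2 = 1.2244 uM

1.2244 uM


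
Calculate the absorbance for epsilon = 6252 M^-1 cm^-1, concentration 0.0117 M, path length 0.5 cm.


A = epsilon * c * l
A = 6252 * 0.0117 * 0.5
A = 36.5742

36.5742


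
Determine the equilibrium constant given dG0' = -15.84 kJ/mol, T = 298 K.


Keq = exp(-dG0 * 1000 / (R * T))
Keq = exp(-(-15.84) * 1000 / (8.314 * 298))
Keq = 597.8597

597.8597


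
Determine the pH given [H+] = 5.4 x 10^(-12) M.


pH = -log10([H+])
pH = -log10(5.4 x 10^(-12))
pH = 11.2676

11.2676


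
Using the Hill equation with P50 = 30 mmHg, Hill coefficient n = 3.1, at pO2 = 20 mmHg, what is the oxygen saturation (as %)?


Y = pO2^n / (P50^n + pO2^n)
Y = 20^3.1 / (30^3.1 + 20^3.1)
Y = 22.15%

22.15%


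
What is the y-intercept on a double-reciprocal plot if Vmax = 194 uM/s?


y-intercept = 1/Vmax
= 1/194
= 0.0052 s/uM

0.0052 s/uM


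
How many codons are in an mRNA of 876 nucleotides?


codons = nucleotides / 3
codons = 876 / 3 = 292

292


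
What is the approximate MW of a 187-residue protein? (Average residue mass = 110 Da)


MW = n_residues * 110 Da
MW = 187 * 110
MW = 20570 Da

20570 Da


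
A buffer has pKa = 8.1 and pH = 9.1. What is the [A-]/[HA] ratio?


[A-]/[HA] = 10^(pH - pKa)
= 10^(9.1 - 8.1)
= 10.0

10.0


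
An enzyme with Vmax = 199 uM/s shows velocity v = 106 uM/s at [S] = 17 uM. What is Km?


Km = [S] * (Vmax - v) / v
Km = 17 * (199 - 106) / 106
Km = 14.9151 uM

14.9151 uM


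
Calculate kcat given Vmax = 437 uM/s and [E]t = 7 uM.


kcat = Vmax / [E]t
kcat = 437 / 7
kcat = 62.4286 s^-1

62.4286 s^-1


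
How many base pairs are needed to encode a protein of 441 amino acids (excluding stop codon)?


Each amino acid = 1 codon = 3 bp
bp = 441 * 3 = 1323 bp

1323 bp


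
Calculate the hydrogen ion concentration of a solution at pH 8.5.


[H+] = 10^(-pH)
[H+] = 10^(-8.5)
[H+] = 3.162e-09 M

3.162e-09 M


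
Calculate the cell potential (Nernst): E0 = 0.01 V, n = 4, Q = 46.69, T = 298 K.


E = E0 - (RT/nF) * ln(Q)
E = 0.01 - (8.314 * 298 / (4 * 96485)) * ln(46.69)
E = -0.0147 V

-0.0147 V


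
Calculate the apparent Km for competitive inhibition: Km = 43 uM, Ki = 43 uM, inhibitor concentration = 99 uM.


Km_app = Km * (1 + [I]/Ki)
Km_app = 43 * (1 + 99/43)
Km_app = 142.0 uM

142.0 uM


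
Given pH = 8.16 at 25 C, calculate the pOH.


pOH = 14 - pH
pOH = 14 - 8.16
pOH = 5.84

5.84


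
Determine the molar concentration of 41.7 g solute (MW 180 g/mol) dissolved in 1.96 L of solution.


C = (mass / MW) / volume
C = (41.7 / 180) / 1.96
C = 0.1182 M

0.1182 M


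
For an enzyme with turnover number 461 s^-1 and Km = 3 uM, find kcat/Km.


Catalytic efficiency = kcat / Km
= 461 / 3
= 153.6667 uM^-1*s^-1

153.6667 uM^-1*s^-1


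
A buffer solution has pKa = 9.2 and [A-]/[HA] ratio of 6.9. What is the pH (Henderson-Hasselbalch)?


pH = pKa + log10([A-]/[HA])
pH = 9.2 + log10(6.9)
pH = 10.0388

10.0388


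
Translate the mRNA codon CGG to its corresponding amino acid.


Standard genetic code lookup.
Codon CGG -> Arg

Arg


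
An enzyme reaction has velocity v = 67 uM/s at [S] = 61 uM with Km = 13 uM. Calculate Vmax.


Vmax = v * (Km + [S]) / [S]
Vmax = 67 * (13 + 61) / 61
Vmax = 81.2787 uM/s

81.2787 uM/s


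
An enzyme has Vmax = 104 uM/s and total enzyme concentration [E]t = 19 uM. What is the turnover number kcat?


kcat = Vmax / [E]t
kcat = 104 / 19
kcat = 5.4737 s^-1

5.4737 s^-1


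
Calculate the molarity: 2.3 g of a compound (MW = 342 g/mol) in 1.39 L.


C = (mass / MW) / volume
C = (2.3 / 342) / 1.39
C = 0.0048 M

0.0048 M


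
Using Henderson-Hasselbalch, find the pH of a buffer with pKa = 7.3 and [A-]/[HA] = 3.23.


pH = pKa + log10([A-]/[HA])
pH = 7.3 + log10(3.23)
pH = 7.8092

7.8092


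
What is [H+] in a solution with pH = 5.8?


[H+] = 10^(-pH)
[H+] = 10^(-5.8)
[H+] = 1.585e-06 M

1.585e-06 M


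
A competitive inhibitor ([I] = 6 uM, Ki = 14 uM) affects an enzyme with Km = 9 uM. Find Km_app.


Km_app = Km * (1 + [I]/Ki)
Km_app = 9 * (1 + 6/14)
Km_app = 12.8571 uM

12.8571 uM


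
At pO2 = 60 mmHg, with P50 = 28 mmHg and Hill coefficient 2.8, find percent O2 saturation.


Y = pO2^n / (P50^n + pO2^n)
Y = 60^2.8 / (28^2.8 + 60^2.8)
Y = 89.42%

89.42%


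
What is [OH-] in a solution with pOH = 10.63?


[OH-] = 10^(-pOH)
[OH-] = 10^(-10.63)
[OH-] = 2.344e-11 M

2.344e-11 M


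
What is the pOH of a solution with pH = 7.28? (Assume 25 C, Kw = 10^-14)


pOH = 14 - pH
pOH = 14 - 7.28
pOH = 6.72

6.72


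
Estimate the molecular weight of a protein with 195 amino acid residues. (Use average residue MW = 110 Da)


MW = n_residues * 110 Da
MW = 195 * 110
MW = 21450 Da

21450 Da


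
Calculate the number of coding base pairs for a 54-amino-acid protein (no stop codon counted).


Each amino acid = 1 codon = 3 bp
bp = 54 * 3 = 162 bp

162 bp


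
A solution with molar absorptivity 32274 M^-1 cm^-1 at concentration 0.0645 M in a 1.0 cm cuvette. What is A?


A = epsilon * c * l
A = 32274 * 0.0645 * 1.0
A = 2081.673

2081.673


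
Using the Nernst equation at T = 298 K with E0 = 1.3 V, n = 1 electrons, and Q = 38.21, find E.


E = E0 - (RT/nF) * ln(Q)
E = 1.3 - (8.314 * 298 / (1 * 96485)) * ln(38.21)
E = 1.2065 V

1.2065 V


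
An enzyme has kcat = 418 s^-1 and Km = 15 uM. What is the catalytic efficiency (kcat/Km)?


Catalytic efficiency = kcat / Km
= 418 / 15
= 27.8667 uM^-1*s^-1

27.8667 uM^-1*s^-1


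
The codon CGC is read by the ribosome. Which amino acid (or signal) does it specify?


Standard genetic code lookup.
Codon CGC -> Arg

Arg


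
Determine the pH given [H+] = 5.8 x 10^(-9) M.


pH = -log10([H+])
pH = -log10(5.8 x 10^(-9))
pH = 8.2366

8.2366


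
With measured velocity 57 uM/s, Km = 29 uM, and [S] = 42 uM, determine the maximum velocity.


Vmax = v * (Km + [S]) / [S]
Vmax = 57 * (29 + 42) / 42
Vmax = 96.3571 uM/s

96.3571 uM/s


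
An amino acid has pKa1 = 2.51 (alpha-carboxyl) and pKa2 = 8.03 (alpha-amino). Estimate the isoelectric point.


pI = (pKa1 + pKa2) / 2
pI = (2.51 + 8.03) / 2
pI = 5.27

5.27


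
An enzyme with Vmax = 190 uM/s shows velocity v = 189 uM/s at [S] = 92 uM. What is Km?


Km = [S] * (Vmax - v) / v
Km = 92 * (190 - 189) / 189
Km = 0.4868 uM

0.4868 uM


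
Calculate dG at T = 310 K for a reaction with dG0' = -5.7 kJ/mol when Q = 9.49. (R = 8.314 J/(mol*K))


dG = dG0' + RT * ln(Q) / 1000
dG = -5.7 + 8.314 * 310 * ln(9.49) / 1000
dG = 0.0996 kJ/mol

0.0996 kJ/mol


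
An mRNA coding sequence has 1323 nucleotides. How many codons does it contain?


codons = nucleotides / 3
codons = 1323 / 3 = 441

441


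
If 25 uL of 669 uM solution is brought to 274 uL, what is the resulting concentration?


C2 = C1 * V1 / V2
C2 = 669 * 25 / 274
C2 = 61.0401 uM

61.0401 uM


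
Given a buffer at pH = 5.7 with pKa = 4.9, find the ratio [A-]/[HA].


[A-]/[HA] = 10^(pH - pKa)
= 10^(5.7 - 4.9)
= 6.3096

6.3096


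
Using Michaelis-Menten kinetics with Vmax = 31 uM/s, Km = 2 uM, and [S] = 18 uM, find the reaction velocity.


v = Vmax * [S] / (Km + [S])
v = 31 * 18 / (2 + 18)
v = 27.9 uM/s

27.9 uM/s


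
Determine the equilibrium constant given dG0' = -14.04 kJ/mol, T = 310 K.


Keq = exp(-dG0 * 1000 / (R * T))
Keq = exp(-(-14.04) * 1000 / (8.314 * 310))
Keq = 232.1716

232.1716


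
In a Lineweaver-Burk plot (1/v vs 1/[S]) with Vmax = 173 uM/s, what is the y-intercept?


y-intercept = 1/Vmax
= 1/173
= 0.0058 s/uM

0.0058 s/uM


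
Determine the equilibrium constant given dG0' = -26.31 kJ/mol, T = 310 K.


Keq = exp(-dG0 * 1000 / (R * T))
Keq = exp(-(-26.31) * 1000 / (8.314 * 310))
Keq = 27124.6761

27124.6761


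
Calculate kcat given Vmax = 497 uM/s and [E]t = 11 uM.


kcat = Vmax / [E]t
kcat = 497 / 11
kcat = 45.1818 s^-1

45.1818 s^-1


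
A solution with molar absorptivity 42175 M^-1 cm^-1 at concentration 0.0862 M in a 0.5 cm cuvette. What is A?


A = epsilon * c * l
A = 42175 * 0.0862 * 0.5
A = 1817.7425

1817.7425


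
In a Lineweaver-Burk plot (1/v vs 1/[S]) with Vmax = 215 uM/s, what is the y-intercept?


y-intercept = 1/Vmax
= 1/215
= 0.0047 s/uM

0.0047 s/uM


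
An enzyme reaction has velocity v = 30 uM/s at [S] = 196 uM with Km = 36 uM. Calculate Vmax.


Vmax = v * (Km + [S]) / [S]
Vmax = 30 * (36 + 196) / 196
Vmax = 35.5102 uM/s

35.5102 uM/s


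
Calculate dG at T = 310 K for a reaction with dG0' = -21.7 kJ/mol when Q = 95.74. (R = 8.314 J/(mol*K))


dG = dG0' + RT * ln(Q) / 1000
dG = -21.7 + 8.314 * 310 * ln(95.74) / 1000
dG = -9.9431 kJ/mol

-9.9431 kJ/mol


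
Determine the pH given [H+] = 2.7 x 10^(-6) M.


pH = -log10([H+])
pH = -log10(2.7 x 10^(-6))
pH = 5.5686

5.5686


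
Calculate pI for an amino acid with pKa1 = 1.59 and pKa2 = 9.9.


pI = (pKa1 + pKa2) / 2
pI = (1.59 + 9.9) / 2
pI = 5.745

5.745


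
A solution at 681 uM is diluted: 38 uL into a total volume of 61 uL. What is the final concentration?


C2 = C1 * V1 / V2
C2 = 681 * 38 / 61
C2 = 424.2295 uM

424.2295 uM


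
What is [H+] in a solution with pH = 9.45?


[H+] = 10^(-pH)
[H+] = 10^(-9.45)
[H+] = 3.548e-10 M

3.548e-10 M


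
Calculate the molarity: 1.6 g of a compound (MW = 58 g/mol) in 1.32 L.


C = (mass / MW) / volume
C = (1.6 / 58) / 1.32
C = 0.0209 M

0.0209 M


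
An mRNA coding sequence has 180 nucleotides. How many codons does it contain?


codons = nucleotides / 3
codons = 180 / 3 = 60

60


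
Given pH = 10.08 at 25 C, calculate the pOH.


pOH = 14 - pH
pOH = 14 - 10.08
pOH = 3.92

3.92


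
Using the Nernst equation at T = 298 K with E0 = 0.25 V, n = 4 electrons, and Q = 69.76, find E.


E = E0 - (RT/nF) * ln(Q)
E = 0.25 - (8.314 * 298 / (4 * 96485)) * ln(69.76)
E = 0.2227 V

0.2227 V


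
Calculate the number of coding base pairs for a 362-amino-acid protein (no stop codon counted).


Each amino acid = 1 codon = 3 bp
bp = 362 * 3 = 1086 bp

1086 bp


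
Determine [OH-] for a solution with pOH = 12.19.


[OH-] = 10^(-pOH)
[OH-] = 10^(-12.19)
[OH-] = 6.457e-13 M

6.457e-13 M


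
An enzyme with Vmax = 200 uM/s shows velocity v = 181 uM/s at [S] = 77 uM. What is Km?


Km = [S] * (Vmax - v) / v
Km = 77 * (200 - 181) / 181
Km = 8.0829 uM

8.0829 uM


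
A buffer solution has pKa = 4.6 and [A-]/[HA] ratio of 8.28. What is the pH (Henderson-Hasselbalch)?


pH = pKa + log10([A-]/[HA])
pH = 4.6 + log10(8.28)
pH = 5.518

5.518


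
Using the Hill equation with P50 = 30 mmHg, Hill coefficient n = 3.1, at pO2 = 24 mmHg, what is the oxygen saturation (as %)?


Y = pO2^n / (P50^n + pO2^n)
Y = 24^3.1 / (30^3.1 + 24^3.1)
Y = 33.36%

33.36%


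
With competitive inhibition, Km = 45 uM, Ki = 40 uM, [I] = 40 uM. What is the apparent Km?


Km_app = Km * (1 + [I]/Ki)
Km_app = 45 * (1 + 40/40)
Km_app = 90.0 uM

90.0 uM


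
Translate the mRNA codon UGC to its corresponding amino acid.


Standard genetic code lookup.
Codon UGC -> Cys

Cys


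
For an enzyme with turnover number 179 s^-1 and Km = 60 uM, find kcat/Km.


Catalytic efficiency = kcat / Km
= 179 / 60
= 2.9833 uM^-1*s^-1

2.9833 uM^-1*s^-1


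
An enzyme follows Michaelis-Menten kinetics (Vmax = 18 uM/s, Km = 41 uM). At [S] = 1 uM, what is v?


v = Vmax * [S] / (Km + [S])
v = 18 * 1 / (41 + 1)
v = 0.4286 uM/s

0.4286 uM/s


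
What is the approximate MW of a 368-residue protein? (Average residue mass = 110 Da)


MW = n_residues * 110 Da
MW = 368 * 110
MW = 40480 Da

40480 Da


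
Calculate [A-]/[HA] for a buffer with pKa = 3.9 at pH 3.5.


[A-]/[HA] = 10^(pH - pKa)
= 10^(3.5 - 3.9)
= 0.3981

0.3981


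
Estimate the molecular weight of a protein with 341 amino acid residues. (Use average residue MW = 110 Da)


MW = n_residues * 110 Da
MW = 341 * 110
MW = 37510 Da

37510 Da


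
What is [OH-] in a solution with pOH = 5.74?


[OH-] = 10^(-pOH)
[OH-] = 10^(-5.74)
[OH-] = 1.820e-06 M

1.820e-06 M


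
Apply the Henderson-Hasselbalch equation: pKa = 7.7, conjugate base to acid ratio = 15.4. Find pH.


pH = pKa + log10([A-]/[HA])
pH = 7.7 + log10(15.4)
pH = 8.8875

8.8875


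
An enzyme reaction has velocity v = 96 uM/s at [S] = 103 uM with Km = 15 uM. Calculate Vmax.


Vmax = v * (Km + [S]) / [S]
Vmax = 96 * (15 + 103) / 103
Vmax = 109.9806 uM/s

109.9806 uM/s


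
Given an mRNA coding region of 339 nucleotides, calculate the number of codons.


codons = nucleotides / 3
codons = 339 / 3 = 113

113


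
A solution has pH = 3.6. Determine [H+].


[H+] = 10^(-pH)
[H+] = 10^(-3.6)
[H+] = 2.512e-04 M

2.512e-04 M


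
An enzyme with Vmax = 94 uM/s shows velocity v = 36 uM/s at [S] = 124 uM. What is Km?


Km = [S] * (Vmax - v) / v
Km = 124 * (94 - 36) / 36
Km = 199.7778 uM

199.7778 uM


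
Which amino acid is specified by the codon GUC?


Standard genetic code lookup.
Codon GUC -> Val

Val


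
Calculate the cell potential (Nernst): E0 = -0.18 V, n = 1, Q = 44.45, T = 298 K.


E = E0 - (RT/nF) * ln(Q)
E = -0.18 - (8.314 * 298 / (1 * 96485)) * ln(44.45)
E = -0.2774 V

-0.2774 V


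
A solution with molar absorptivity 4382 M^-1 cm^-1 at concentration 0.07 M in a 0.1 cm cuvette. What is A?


A = epsilon * c * l
A = 4382 * 0.07 * 0.1
A = 30.674

30.674


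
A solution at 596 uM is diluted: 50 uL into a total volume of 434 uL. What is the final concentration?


C2 = C1 * V1 / V2
C2 = 596 * 50 / 434
C2 = 68.6636 uM

68.6636 uM


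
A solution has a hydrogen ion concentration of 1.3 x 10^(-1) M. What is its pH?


pH = -log10([H+])
pH = -log10(1.3 x 10^(-1))
pH = 0.8861

0.8861


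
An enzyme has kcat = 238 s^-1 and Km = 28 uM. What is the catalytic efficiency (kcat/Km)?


Catalytic efficiency = kcat / Km
= 238 / 28
= 8.5 uM^-1*s^-1

8.5 uM^-1*s^-1


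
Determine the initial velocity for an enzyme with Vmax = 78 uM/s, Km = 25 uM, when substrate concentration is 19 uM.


v = Vmax * [S] / (Km + [S])
v = 78 * 19 / (25 + 19)
v = 33.6818 uM/s

33.6818 uM/s


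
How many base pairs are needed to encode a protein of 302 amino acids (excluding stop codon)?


Each amino acid = 1 codon = 3 bp
bp = 302 * 3 = 906 bp

906 bp


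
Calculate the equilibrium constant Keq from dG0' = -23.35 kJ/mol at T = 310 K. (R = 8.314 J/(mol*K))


Keq = exp(-dG0 * 1000 / (R * T))
Keq = exp(-(-23.35) * 1000 / (8.314 * 310))
Keq = 8601.8128

8601.8128


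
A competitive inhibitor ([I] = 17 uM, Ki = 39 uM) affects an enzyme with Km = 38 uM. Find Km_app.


Km_app = Km * (1 + [I]/Ki)
Km_app = 38 * (1 + 17/39)
Km_app = 54.5641 uM

54.5641 uM


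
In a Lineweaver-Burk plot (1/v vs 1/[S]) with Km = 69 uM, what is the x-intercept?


x-intercept = -1/Km
= -1/69
= -0.0145 1/uM

-0.0145 1/uM


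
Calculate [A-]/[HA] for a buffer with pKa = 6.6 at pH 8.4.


[A-]/[HA] = 10^(pH - pKa)
= 10^(8.4 - 6.6)
= 63.0957

63.0957


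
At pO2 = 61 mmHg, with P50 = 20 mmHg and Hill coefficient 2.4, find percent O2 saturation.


Y = pO2^n / (P50^n + pO2^n)
Y = 61^2.4 / (20^2.4 + 61^2.4)
Y = 93.56%

93.56%


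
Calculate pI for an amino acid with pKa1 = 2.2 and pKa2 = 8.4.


pI = (pKa1 + pKa2) / 2
pI = (2.2 + 8.4) / 2
pI = 5.3

5.3


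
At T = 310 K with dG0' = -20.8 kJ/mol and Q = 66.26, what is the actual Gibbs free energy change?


dG = dG0' + RT * ln(Q) / 1000
dG = -20.8 + 8.314 * 310 * ln(66.26) / 1000
dG = -9.9917 kJ/mol

-9.9917 kJ/mol


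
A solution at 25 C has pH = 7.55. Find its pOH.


pOH = 14 - pH
pOH = 14 - 7.55
pOH = 6.45

6.45


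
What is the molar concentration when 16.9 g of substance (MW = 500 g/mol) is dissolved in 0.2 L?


C = (mass / MW) / volume
C = (16.9 / 500) / 0.2
C = 0.169 M

0.169 M


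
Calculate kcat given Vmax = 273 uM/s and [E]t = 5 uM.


kcat = Vmax / [E]t
kcat = 273 / 5
kcat = 54.6 s^-1

54.6 s^-1


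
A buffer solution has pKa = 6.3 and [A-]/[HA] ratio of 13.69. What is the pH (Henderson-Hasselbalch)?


pH = pKa + log10([A-]/[HA])
pH = 6.3 + log10(13.69)
pH = 7.4364

7.4364


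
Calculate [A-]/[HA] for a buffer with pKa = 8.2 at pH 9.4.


[A-]/[HA] = 10^(pH - pKa)
= 10^(9.4 - 8.2)
= 15.8489

15.8489


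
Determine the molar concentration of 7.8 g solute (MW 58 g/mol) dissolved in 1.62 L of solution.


C = (mass / MW) / volume
C = (7.8 / 58) / 1.62
C = 0.083 M

0.083 M


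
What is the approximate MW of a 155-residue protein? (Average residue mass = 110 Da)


MW = n_residues * 110 Da
MW = 155 * 110
MW = 17050 Da

17050 Da


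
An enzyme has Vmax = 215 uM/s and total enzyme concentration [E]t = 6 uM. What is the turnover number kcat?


kcat = Vmax / [E]t
kcat = 215 / 6
kcat = 35.8333 s^-1

35.8333 s^-1


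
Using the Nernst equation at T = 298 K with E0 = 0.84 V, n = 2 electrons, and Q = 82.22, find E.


E = E0 - (RT/nF) * ln(Q)
E = 0.84 - (8.314 * 298 / (2 * 96485)) * ln(82.22)
E = 0.7834 V

0.7834 V


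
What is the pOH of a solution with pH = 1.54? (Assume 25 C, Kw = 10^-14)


pOH = 14 - pH
pOH = 14 - 1.54
pOH = 12.46

12.46


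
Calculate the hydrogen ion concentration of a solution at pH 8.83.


[H+] = 10^(-pH)
[H+] = 10^(-8.83)
[H+] = 1.479e-09 M

1.479e-09 M


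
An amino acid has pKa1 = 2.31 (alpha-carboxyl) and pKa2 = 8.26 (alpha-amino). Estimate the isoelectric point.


pI = (pKa1 + pKa2) / 2
pI = (2.31 + 8.26) / 2
pI = 5.285

5.285


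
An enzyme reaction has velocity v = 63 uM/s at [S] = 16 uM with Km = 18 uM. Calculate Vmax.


Vmax = v * (Km + [S]) / [S]
Vmax = 63 * (18 + 16) / 16
Vmax = 133.875 uM/s

133.875 uM/s


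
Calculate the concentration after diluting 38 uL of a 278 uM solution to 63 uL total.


C2 = C1 * V1 / V2
C2 = 278 * 38 / 63
C2 = 167.6825 uM

167.6825 uM


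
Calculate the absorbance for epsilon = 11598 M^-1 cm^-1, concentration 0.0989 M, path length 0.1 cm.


A = epsilon * c * l
A = 11598 * 0.0989 * 0.1
A = 114.7042

114.7042


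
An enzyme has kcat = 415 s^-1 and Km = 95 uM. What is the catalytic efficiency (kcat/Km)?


Catalytic efficiency = kcat / Km
= 415 / 95
= 4.3684 uM^-1*s^-1

4.3684 uM^-1*s^-1


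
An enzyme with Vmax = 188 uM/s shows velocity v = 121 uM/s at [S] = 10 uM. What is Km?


Km = [S] * (Vmax - v) / v
Km = 10 * (188 - 121) / 121
Km = 5.5372 uM

5.5372 uM


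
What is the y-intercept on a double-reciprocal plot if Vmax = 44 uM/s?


y-intercept = 1/Vmax
= 1/44
= 0.0227 s/uM

0.0227 s/uM


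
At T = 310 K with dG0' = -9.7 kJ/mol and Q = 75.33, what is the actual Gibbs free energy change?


dG = dG0' + RT * ln(Q) / 1000
dG = -9.7 + 8.314 * 310 * ln(75.33) / 1000
dG = 1.439 kJ/mol

1.439 kJ/mol


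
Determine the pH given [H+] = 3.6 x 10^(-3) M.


pH = -log10([H+])
pH = -log10(3.6 x 10^(-3))
pH = 2.4437

2.4437


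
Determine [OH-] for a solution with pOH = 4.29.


[OH-] = 10^(-pOH)
[OH-] = 10^(-4.29)
[OH-] = 5.129e-05 M

5.129e-05 M


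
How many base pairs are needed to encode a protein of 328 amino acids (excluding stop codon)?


Each amino acid = 1 codon = 3 bp
bp = 328 * 3 = 984 bp

984 bp


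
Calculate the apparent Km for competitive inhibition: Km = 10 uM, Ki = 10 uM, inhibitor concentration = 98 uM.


Km_app = Km * (1 + [I]/Ki)
Km_app = 10 * (1 + 98/10)
Km_app = 108.0 uM

108.0 uM


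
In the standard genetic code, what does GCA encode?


Standard genetic code lookup.
Codon GCA -> Ala

Ala


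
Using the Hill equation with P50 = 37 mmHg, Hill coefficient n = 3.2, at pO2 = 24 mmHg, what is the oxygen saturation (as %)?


Y = pO2^n / (P50^n + pO2^n)
Y = 24^3.2 / (37^3.2 + 24^3.2)
Y = 20.02%

20.02%


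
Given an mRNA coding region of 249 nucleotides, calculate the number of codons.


codons = nucleotides / 3
codons = 249 / 3 = 83

83


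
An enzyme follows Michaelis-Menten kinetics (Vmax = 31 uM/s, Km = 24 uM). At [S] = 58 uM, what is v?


v = Vmax * [S] / (Km + [S])
v = 31 * 58 / (24 + 58)
v = 21.9268 uM/s

21.9268 uM/s


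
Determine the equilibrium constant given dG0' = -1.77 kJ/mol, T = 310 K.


Keq = exp(-dG0 * 1000 / (R * T))
Keq = exp(-(-1.77) * 1000 / (8.314 * 310))
Keq = 1.9873

1.9873


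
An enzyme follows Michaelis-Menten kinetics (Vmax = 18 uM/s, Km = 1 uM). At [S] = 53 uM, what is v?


v = Vmax * [S] / (Km + [S])
v = 18 * 53 / (1 + 53)
v = 17.6667 uM/s

17.6667 uM/s


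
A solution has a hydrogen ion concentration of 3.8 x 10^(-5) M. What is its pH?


pH = -log10([H+])
pH = -log10(3.8 x 10^(-5))
pH = 4.4202

4.4202


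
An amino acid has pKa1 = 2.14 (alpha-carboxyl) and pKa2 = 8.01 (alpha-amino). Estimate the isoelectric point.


pI = (pKa1 + pKa2) / 2
pI = (2.14 + 8.01) / 2
pI = 5.075

5.075


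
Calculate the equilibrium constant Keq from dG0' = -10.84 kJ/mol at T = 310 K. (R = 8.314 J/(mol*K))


Keq = exp(-dG0 * 1000 / (R * T))
Keq = exp(-(-10.84) * 1000 / (8.314 * 310))
Keq = 67.0801

67.0801


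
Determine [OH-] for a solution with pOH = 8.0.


[OH-] = 10^(-pOH)
[OH-] = 10^(-8.0)
[OH-] = 1.000e-08 M

1.000e-08 M


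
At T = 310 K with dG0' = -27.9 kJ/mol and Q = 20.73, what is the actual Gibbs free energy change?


dG = dG0' + RT * ln(Q) / 1000
dG = -27.9 + 8.314 * 310 * ln(20.73) / 1000
dG = -20.0866 kJ/mol

-20.0866 kJ/mol


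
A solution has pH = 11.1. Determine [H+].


[H+] = 10^(-pH)
[H+] = 10^(-11.1)
[H+] = 7.943e-12 M

7.943e-12 M


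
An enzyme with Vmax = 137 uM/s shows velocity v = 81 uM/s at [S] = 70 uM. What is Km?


Km = [S] * (Vmax - v) / v
Km = 70 * (137 - 81) / 81
Km = 48.3951 uM

48.3951 uM


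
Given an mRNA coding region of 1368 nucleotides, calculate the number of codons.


codons = nucleotides / 3
codons = 1368 / 3 = 456

456


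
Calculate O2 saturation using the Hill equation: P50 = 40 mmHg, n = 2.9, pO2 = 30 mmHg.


Y = pO2^n / (P50^n + pO2^n)
Y = 30^2.9 / (40^2.9 + 30^2.9)
Y = 30.27%

30.27%


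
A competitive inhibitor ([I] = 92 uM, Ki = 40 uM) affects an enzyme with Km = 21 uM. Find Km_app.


Km_app = Km * (1 + [I]/Ki)
Km_app = 21 * (1 + 92/40)
Km_app = 69.3 uM

69.3 uM


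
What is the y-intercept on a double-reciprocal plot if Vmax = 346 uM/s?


y-intercept = 1/Vmax
= 1/346
= 0.0029 s/uM

0.0029 s/uM


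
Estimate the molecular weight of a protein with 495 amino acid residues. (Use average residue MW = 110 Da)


MW = n_residues * 110 Da
MW = 495 * 110
MW = 54450 Da

54450 Da


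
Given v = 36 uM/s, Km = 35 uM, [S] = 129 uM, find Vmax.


Vmax = v * (Km + [S]) / [S]
Vmax = 36 * (35 + 129) / 129
Vmax = 45.7674 uM/s

45.7674 uM/s


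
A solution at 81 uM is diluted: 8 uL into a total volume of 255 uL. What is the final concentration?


C2 = C1 * V1 / V2
C2 = 81 * 8 / 255
C2 = 2.5412 uM

2.5412 uM


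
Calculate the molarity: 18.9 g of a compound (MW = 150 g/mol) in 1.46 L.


C = (mass / MW) / volume
C = (18.9 / 150) / 1.46
C = 0.0863 M

0.0863 M


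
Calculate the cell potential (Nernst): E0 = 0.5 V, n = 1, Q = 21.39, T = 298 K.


E = E0 - (RT/nF) * ln(Q)
E = 0.5 - (8.314 * 298 / (1 * 96485)) * ln(21.39)
E = 0.4213 V

0.4213 V


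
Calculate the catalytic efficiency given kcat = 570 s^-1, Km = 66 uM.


Catalytic efficiency = kcat / Km
= 570 / 66
= 8.6364 uM^-1*s^-1

8.6364 uM^-1*s^-1


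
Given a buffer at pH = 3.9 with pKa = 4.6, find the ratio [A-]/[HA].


[A-]/[HA] = 10^(pH - pKa)
= 10^(3.9 - 4.6)
= 0.1995

0.1995


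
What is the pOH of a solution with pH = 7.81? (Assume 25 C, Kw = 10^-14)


pOH = 14 - pH
pOH = 14 - 7.81
pOH = 6.19

6.19


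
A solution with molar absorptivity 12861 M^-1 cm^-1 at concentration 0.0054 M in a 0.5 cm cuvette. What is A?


A = epsilon * c * l
A = 12861 * 0.0054 * 0.5
A = 34.7247

34.7247


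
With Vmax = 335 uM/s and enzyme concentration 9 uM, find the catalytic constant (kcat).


kcat = Vmax / [E]t
kcat = 335 / 9
kcat = 37.2222 s^-1

37.2222 s^-1


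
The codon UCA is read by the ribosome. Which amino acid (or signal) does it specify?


Standard genetic code lookup.
Codon UCA -> Ser

Ser


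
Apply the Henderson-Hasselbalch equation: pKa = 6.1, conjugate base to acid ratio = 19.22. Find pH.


pH = pKa + log10([A-]/[HA])
pH = 6.1 + log10(19.22)
pH = 7.3838

7.3838


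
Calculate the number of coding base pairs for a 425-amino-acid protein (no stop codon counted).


Each amino acid = 1 codon = 3 bp
bp = 425 * 3 = 1275 bp

1275 bp


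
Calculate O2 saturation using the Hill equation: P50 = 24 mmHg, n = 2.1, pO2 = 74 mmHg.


Y = pO2^n / (P50^n + pO2^n)
Y = 74^2.1 / (24^2.1 + 74^2.1)
Y = 91.41%

91.41%


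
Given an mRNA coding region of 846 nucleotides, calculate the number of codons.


codons = nucleotides / 3
codons = 846 / 3 = 282

282


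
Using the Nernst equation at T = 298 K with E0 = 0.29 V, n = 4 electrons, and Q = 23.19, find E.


E = E0 - (RT/nF) * ln(Q)
E = 0.29 - (8.314 * 298 / (4 * 96485)) * ln(23.19)
E = 0.2698 V

0.2698 V


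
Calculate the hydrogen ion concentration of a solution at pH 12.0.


[H+] = 10^(-pH)
[H+] = 10^(-12.0)
[H+] = 1.000e-12 M

1.000e-12 M


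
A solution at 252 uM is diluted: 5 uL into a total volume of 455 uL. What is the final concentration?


C2 = C1 * V1 / V2
C2 = 252 * 5 / 455
C2 = 2.7692 uM

2.7692 uM


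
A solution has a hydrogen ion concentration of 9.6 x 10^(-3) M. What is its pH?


pH = -log10([H+])
pH = -log10(9.6 x 10^(-3))
pH = 2.0177

2.0177


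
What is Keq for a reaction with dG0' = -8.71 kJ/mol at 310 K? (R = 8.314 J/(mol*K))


Keq = exp(-dG0 * 1000 / (R * T))
Keq = exp(-(-8.71) * 1000 / (8.314 * 310))
Keq = 29.3547

29.3547
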